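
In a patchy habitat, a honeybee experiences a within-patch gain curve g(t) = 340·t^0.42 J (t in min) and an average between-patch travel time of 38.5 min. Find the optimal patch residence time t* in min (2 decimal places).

27.88 min

Maximise g(t)/(T+t): set derivative to zero → g'(t)(T+t) = g(t).
g'(t) = 0.42·340·t^-0.58. Setting 0.42·340·t^-0.58 = 340·t^0.42/(38.5+t) gives 0.42(38.5+t) = t, so 0.58·t = 0.42×38.5.
t* = 0.42×38.5/0.58 = 27.88 min.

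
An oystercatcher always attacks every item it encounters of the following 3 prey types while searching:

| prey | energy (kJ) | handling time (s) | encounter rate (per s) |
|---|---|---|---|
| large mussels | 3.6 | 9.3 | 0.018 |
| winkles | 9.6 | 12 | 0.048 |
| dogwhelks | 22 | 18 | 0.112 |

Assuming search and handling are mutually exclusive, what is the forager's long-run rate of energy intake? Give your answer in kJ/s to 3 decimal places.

R = Σλ_iE_i / (1 + Σλ_ih_i)
Numerator: 0.018×3.6 + 0.048×9.6 + 0.112×22 = 2.99
Denominator: 1 + 0.018×9.3 + 0.048×12 + 0.112×18 = 3.759
R = 2.99/3.759 = 0.7952 kJ/s

0.795 kJ/s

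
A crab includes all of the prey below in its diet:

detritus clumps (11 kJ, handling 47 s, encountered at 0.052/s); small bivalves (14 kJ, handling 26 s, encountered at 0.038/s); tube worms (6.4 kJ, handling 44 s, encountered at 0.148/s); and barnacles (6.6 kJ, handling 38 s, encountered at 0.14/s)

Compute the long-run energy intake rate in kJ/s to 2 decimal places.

Energy encountered per unit search time: 0.052×11 + 0.038×14 + 0.148×6.4 + 0.14×6.6 = 2.975 kJ/s.
Handling time per unit search time: 0.052×47 + 0.038×26 + 0.148×44 + 0.14×38 = 15.26.
Rate = 2.975/(1 + 15.26) = 0.1829 kJ/s.

0.18 kJ/s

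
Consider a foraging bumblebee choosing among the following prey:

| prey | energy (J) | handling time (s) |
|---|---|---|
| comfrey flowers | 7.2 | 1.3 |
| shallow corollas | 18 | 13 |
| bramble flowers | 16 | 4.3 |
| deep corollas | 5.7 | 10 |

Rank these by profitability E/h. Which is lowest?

Profitability E/h (J/s): comfrey flowers = 7.2/1.3 = 5.54, shallow corollas = 18/13 = 1.38, bramble flowers = 16/4.3 = 3.72, deep corollas = 5.7/10 = 0.57.
Ranked: comfrey flowers > bramble flowers > shallow corollas > deep corollas.

deep corollas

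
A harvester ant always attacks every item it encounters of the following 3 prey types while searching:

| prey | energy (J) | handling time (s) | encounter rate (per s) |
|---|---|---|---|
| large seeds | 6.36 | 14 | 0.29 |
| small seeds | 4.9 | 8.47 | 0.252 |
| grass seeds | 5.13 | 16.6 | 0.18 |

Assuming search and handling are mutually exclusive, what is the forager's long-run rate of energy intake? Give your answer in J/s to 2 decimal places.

Energy encountered per unit search time: 0.29×6.36 + 0.252×4.9 + 0.18×5.13 = 4.003 J/s.
Handling time per unit search time: 0.29×14 + 0.252×8.47 + 0.18×16.6 = 9.182.
Rate = 4.003/(1 + 9.182) = 0.3931 J/s.

0.39 J/s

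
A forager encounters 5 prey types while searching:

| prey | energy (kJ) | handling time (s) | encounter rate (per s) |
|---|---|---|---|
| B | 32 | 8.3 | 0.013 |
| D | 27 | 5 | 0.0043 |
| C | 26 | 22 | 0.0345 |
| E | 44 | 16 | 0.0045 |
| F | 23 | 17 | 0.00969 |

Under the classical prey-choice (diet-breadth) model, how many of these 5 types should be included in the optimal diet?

Rank by E/h (kJ/s): D 5.4, B 3.86, E 2.75, F 1.35, C 1.18. Include each in turn until the next type's E/h falls below the running intake rate.
Rate on top 1: 0.1137. B: 3.86 > 0.1137 → include.
Rate on top 2: 0.4711. E: 2.75 > 0.4711 → include.
Rate on top 3: 0.6077. F: 1.35 > 0.6077 → include.
Rate on top 4: 0.6976. C: 1.18 > 0.6976 → include.
Optimal diet: D, B, E, F, C — 5 of 5 types.

5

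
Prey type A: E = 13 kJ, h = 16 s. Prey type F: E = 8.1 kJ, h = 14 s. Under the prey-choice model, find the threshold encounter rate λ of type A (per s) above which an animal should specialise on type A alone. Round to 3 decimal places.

0.155 per s

The zero-one rule: include type F iff E₂/h₂ > λE₁/(1+λh₁). Equality gives the switch point.
λE₁h₂ = E₂ + λE₂h₁ ⇒ λ = E₂/(E₁h₂ − E₂h₁) = 8.1/(182 − 129.6) = 0.1546 per s.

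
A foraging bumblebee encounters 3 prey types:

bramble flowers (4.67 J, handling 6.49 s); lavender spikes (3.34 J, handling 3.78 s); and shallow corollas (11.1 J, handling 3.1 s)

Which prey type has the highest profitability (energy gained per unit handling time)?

shallow corollas

In descending order of E/h:
shallow corollas: 11.1/3.1 = 3.58 J/s
lavender spikes: 3.34/3.78 = 0.884 J/s
bramble flowers: 4.67/6.49 = 0.72 J/s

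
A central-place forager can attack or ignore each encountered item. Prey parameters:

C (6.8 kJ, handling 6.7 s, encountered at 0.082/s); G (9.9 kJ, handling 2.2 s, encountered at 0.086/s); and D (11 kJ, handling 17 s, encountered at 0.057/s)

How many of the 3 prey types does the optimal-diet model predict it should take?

Profitabilities (E/h, kJ/s): G 4.5, C 1.01, D 0.647. Add prey in this order while the next type's profitability exceeds the intake rate on those already taken.
Rate on top 1: 0.7159. C: 1.01 > 0.7159 → include.
Rate on top 2: 0.8104. D: 0.647 < 0.8104 → exclude; stop.
Optimal diet: G, C — 2 of 3 types.

2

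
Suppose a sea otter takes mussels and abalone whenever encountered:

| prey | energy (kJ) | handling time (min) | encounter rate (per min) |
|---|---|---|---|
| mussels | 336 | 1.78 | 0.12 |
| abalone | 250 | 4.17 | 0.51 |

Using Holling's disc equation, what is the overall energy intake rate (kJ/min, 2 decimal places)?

50.24 kJ/min

Energy encountered per unit search time: 0.12×336 + 0.51×250 = 167.8 kJ/min.
Handling time per unit search time: 0.12×1.78 + 0.51×4.17 = 2.34.
Rate = 167.8/(1 + 2.34) = 50.24 kJ/min.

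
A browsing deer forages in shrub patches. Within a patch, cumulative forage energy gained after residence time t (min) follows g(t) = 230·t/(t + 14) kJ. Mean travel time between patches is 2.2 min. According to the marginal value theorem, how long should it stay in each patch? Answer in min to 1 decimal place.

5.5 min

By the marginal value theorem, leave when the instantaneous gain rate g'(t) equals the habitat-wide average g(t)/(T + t).
g'(t) = 230·14/(t + 14)². Setting 230·14/(t+14)² = 230t/[(t+14)(2.2+t)] gives 14(2.2+t) = t(t+14), so t² = 14×2.2 = 30.8.
t* = √30.8 = 5.55 min.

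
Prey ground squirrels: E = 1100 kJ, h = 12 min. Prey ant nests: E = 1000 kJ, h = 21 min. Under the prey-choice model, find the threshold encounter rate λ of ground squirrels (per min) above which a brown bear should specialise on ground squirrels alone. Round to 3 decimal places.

0.090 per min

At the threshold, the rate on ground squirrels alone equals the profitability of ant nests: λ·1100/(1 + λ·12) = 1000/21 = 47.62.
Rearranging, λ(1100 − 47.62×12) = 47.62, so λ = 47.62/528.6 = 0.09009 per min.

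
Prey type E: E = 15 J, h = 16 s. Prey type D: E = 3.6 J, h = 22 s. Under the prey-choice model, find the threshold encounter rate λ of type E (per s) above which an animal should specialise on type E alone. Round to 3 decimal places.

0.013 per s

Drop type D once their profitability E₂/h₂ falls below the rate achievable on type E alone: E₂/h₂ = λE₁/(1 + λh₁).
Solve for λ: λE₁h₂ = E₂(1 + λh₁) → λ(E₁h₂ − E₂h₁) = E₂ → λ = E₂/(E₁h₂ − E₂h₁).
λ = 3.6/(15×22 − 3.6×16) = 3.6/272.4 = 0.01322 per s.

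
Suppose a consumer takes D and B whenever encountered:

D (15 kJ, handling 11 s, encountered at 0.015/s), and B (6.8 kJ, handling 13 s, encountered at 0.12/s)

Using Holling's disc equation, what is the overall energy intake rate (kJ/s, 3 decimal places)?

0.382 kJ/s

Energy encountered per unit search time: 0.015×15 + 0.12×6.8 = 1.041 kJ/s.
Handling time per unit search time: 0.015×11 + 0.12×13 = 1.725.
Rate = 1.041/(1 + 1.725) = 0.382 kJ/s.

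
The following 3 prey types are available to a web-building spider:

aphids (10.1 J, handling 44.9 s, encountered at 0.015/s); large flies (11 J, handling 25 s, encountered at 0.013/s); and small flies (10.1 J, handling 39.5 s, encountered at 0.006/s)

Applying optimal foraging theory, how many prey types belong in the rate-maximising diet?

E/h in descending order: large flies 0.44, small flies 0.256, aphids 0.225 J/s. The optimal diet is the largest prefix of this list for which every included type satisfies E_i/h_i > R on the types above it.
Rate on top 1: 0.1079. small flies: 0.256 > 0.1079 → include.
Rate on top 2: 0.1303. aphids: 0.225 > 0.1303 → include.
Optimal diet: large flies, small flies, aphids — 3 of 3 types.

3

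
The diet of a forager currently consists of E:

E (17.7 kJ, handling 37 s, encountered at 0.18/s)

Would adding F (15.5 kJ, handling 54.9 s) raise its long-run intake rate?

No

Current rate: (0.18×17.7)/(1 + 0.18×37) = 0.4159 kJ/s.
Profitability of F: 15.5/54.9 = 0.2823 kJ/s.
Since 0.2823 < R, time spent handling F is better spent searching.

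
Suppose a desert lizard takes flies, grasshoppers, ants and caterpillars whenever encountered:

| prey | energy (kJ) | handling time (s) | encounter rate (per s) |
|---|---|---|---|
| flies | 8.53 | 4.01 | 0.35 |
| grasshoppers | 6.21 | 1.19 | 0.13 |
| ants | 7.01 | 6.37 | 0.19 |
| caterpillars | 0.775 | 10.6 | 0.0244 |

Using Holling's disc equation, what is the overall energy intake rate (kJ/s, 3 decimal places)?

1.277 kJ/s

R = (0.35×8.53 + 0.13×6.21 + 0.19×7.01 + 0.0244×0.775) / (1 + 0.35×4.01 + 0.13×1.19 + 0.19×6.37 + 0.0244×10.6) = 5.144/4.027 = 1.277 kJ/s.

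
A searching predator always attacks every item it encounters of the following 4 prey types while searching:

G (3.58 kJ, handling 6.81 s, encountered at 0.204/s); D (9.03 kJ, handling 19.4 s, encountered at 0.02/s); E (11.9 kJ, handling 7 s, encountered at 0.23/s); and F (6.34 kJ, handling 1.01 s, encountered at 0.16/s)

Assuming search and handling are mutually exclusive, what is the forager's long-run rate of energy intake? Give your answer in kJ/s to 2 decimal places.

1.02 kJ/s

Energy encountered per unit search time: 0.204×3.58 + 0.02×9.03 + 0.23×11.9 + 0.16×6.34 = 4.662 kJ/s.
Handling time per unit search time: 0.204×6.81 + 0.02×19.4 + 0.23×7 + 0.16×1.01 = 3.549.
Rate = 4.662/(1 + 3.549) = 1.025 kJ/s.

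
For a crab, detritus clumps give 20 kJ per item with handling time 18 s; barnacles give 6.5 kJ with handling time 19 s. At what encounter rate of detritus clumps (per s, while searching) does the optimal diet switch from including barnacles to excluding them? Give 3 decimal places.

Drop barnacles once their profitability E₂/h₂ falls below the rate achievable on detritus clumps alone: E₂/h₂ = λE₁/(1 + λh₁).
Solve for λ: λE₁h₂ = E₂(1 + λh₁) → λ(E₁h₂ − E₂h₁) = E₂ → λ = E₂/(E₁h₂ − E₂h₁).
λ = 6.5/(20×19 − 6.5×18) = 6.5/263 = 0.02471 per s.

0.025 per s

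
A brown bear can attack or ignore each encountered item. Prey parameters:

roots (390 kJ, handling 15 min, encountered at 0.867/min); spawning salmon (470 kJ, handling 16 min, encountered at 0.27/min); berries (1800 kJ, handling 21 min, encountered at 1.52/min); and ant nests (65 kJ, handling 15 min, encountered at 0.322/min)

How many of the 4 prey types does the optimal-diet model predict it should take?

1

Rank by E/h (kJ/min): berries 85.7, spawning salmon 29.4, roots 26, ant nests 4.33. Include each in turn until the next type's E/h falls below the running intake rate.
Rate on top 1: 83.11. spawning salmon: 29.4 < 83.11 → exclude; stop.
Optimal diet: berries — 1 of 4 types.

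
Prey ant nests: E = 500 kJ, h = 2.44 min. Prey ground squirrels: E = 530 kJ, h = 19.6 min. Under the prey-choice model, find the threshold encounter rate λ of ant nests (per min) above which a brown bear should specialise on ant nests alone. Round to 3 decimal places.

0.062 per min

At the threshold, the rate on ant nests alone equals the profitability of ground squirrels: λ·500/(1 + λ·2.44) = 530/19.6 = 27.04.
Rearranging, λ(500 − 27.04×2.44) = 27.04, so λ = 27.04/434 = 0.0623 per min.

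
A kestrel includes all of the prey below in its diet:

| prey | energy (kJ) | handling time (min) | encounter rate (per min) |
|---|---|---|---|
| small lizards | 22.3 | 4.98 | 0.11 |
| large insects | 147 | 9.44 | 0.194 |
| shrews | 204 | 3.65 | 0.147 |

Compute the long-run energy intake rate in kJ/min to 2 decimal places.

15.57 kJ/min

Energy encountered per unit search time: 0.11×22.3 + 0.194×147 + 0.147×204 = 60.96 kJ/min.
Handling time per unit search time: 0.11×4.98 + 0.194×9.44 + 0.147×3.65 = 2.916.
Rate = 60.96/(1 + 2.916) = 15.57 kJ/min.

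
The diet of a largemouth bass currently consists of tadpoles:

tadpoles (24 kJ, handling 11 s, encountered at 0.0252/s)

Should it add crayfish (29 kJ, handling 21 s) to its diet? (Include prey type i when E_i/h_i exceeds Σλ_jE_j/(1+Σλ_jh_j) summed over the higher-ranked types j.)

Intake rate on the current diet: R = (0.0252×24) / (1 + 0.0252×11) = 0.6048/1.277 = 0.4735 kJ/s.
crayfish: E/h = 29/21 = 1.381 kJ/s.
Since 1.381 > R, including crayfish increases the long-run rate.

Yes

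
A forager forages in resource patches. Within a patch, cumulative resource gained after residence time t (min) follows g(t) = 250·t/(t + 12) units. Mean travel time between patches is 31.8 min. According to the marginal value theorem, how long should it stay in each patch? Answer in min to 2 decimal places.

19.53 min

Optimal t* satisfies g'(t*) = g(t*)/(T + t*).
g'(t) = 250·12/(t + 12)². Setting 250·12/(t+12)² = 250t/[(t+12)(31.8+t)] gives 12(31.8+t) = t(t+12), so t² = 12×31.8 = 381.6.
t* = √381.6 = 19.53 min.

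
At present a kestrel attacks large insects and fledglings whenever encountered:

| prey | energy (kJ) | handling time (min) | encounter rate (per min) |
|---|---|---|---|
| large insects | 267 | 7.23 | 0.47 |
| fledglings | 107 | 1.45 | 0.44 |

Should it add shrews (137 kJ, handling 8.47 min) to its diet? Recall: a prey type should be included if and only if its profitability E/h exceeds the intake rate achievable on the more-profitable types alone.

On large insects and fledglings alone, R = ΣλE/(1+Σλh) = 172.6/5.036 = 34.27 kJ/min.
Profitability of shrews: 137/8.47 = 16.17 kJ/min.
Since 16.17 < R, time spent handling shrews is better spent searching.

No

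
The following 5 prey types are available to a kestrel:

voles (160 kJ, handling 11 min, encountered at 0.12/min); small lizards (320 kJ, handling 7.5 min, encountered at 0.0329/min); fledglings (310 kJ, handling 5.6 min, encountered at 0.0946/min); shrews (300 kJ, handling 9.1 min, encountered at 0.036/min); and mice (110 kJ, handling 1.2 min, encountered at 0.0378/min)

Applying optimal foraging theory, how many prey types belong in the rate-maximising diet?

4

E/h in descending order: mice 91.7, fledglings 55.4, small lizards 42.7, shrews 33, voles 14.5 kJ/min. The optimal diet is the largest prefix of this list for which every included type satisfies E_i/h_i > R on the types above it.
Rate on top 1: 3.978. fledglings: 55.4 > 3.978 → include.
Rate on top 2: 21.26. small lizards: 42.7 > 21.26 → include.
Rate on top 3: 24.16. shrews: 33 > 24.16 → include.
Rate on top 4: 25.5. voles: 14.5 < 25.5 → exclude; stop.
Optimal diet: mice, fledglings, small lizards, shrews — 4 of 5 types.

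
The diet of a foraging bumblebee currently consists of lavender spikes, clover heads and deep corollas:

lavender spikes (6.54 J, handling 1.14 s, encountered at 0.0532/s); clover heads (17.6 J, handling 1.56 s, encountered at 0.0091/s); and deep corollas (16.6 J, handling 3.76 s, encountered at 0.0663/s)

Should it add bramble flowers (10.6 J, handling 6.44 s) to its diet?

Current rate: (0.0532×6.54 + 0.0091×17.6 + 0.0663×16.6)/(1 + 0.0532×1.14 + 0.0091×1.56 + 0.0663×3.76) = 1.215 J/s.
Profitability of bramble flowers: 10.6/6.44 = 1.646 J/s.
1.646 > 1.215, so adding bramble flowers raises the average — include it.

Yes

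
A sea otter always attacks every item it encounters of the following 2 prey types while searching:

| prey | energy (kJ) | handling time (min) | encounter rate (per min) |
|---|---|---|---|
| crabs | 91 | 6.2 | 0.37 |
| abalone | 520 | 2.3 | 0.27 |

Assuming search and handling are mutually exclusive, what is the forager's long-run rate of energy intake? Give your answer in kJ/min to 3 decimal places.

R = Σλ_iE_i / (1 + Σλ_ih_i)
Numerator: 0.37×91 + 0.27×520 = 174.1
Denominator: 1 + 0.37×6.2 + 0.27×2.3 = 3.915
R = 174.1/3.915 = 44.46 kJ/min

44.462 kJ/min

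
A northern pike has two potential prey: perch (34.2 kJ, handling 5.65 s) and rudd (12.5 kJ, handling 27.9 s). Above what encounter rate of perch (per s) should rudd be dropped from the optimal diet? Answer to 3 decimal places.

0.014 per s

Drop rudd once their profitability E₂/h₂ falls below the rate achievable on perch alone: E₂/h₂ = λE₁/(1 + λh₁).
Solve for λ: λE₁h₂ = E₂(1 + λh₁) → λ(E₁h₂ − E₂h₁) = E₂ → λ = E₂/(E₁h₂ − E₂h₁).
λ = 12.5/(34.2×27.9 − 12.5×5.65) = 12.5/883.6 = 0.01415 per s.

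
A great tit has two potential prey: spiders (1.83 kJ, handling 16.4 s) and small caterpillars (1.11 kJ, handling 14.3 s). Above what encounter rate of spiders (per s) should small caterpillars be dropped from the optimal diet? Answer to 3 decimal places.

The zero-one rule: include small caterpillars iff E₂/h₂ > λE₁/(1+λh₁). Equality gives the switch point.
λE₁h₂ = E₂ + λE₂h₁ ⇒ λ = E₂/(E₁h₂ − E₂h₁) = 1.11/(26.17 − 18.2) = 0.1394 per s.

0.139 per s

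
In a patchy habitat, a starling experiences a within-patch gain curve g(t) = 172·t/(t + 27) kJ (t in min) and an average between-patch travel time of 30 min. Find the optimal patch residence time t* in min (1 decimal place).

Maximise g(t)/(T+t): set derivative to zero → g'(t)(T+t) = g(t).
g'(t) = 172·27/(t + 27)². Setting 172·27/(t+27)² = 172t/[(t+27)(30+t)] gives 27(30+t) = t(t+27), so t² = 27×30 = 810.
t* = √810 = 28.46 min.

28.5 min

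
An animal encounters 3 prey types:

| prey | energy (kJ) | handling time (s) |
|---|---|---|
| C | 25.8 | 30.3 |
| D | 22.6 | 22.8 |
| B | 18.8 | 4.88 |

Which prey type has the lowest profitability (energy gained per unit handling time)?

C

Profitability E/h (kJ/s): C = 25.8/30.3 = 0.851, D = 22.6/22.8 = 0.991, B = 18.8/4.88 = 3.85.
Ranked: B > D > C.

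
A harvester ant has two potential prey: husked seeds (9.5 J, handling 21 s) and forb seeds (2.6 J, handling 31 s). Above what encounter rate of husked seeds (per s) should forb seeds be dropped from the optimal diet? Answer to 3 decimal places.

0.011 per s

Drop forb seeds once their profitability E₂/h₂ falls below the rate achievable on husked seeds alone: E₂/h₂ = λE₁/(1 + λh₁).
Solve for λ: λE₁h₂ = E₂(1 + λh₁) → λ(E₁h₂ − E₂h₁) = E₂ → λ = E₂/(E₁h₂ − E₂h₁).
λ = 2.6/(9.5×31 − 2.6×21) = 2.6/239.9 = 0.01084 per s.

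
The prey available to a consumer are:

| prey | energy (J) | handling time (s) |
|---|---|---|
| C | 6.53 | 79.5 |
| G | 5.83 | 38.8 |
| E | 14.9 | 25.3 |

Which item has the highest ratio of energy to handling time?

Profitability E/h (J/s): C = 6.53/79.5 = 0.0821, G = 5.83/38.8 = 0.15, E = 14.9/25.3 = 0.589.
Ranked: E > G > C.

E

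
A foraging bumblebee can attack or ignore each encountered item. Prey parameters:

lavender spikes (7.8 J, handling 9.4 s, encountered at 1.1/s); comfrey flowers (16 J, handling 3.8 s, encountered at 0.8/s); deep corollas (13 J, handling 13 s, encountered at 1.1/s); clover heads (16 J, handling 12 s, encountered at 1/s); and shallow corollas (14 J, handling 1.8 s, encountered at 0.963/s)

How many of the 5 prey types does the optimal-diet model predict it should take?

Profitabilities (E/h, J/s): shallow corollas 7.78, comfrey flowers 4.21, clover heads 1.33, deep corollas 1, lavender spikes 0.83. Add prey in this order while the next type's profitability exceeds the intake rate on those already taken.
Rate on top 1: 4.932. comfrey flowers: 4.21 < 4.932 → exclude; stop.
Optimal diet: shallow corollas — 1 of 5 types.

1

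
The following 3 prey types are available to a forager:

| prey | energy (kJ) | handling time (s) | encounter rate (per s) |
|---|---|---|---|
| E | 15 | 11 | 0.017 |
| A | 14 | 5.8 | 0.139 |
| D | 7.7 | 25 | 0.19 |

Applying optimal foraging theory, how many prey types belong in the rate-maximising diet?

Rank by E/h (kJ/s): A 2.41, E 1.36, D 0.308. Include each in turn until the next type's E/h falls below the running intake rate.
Rate on top 1: 1.077. E: 1.36 > 1.077 → include.
Rate on top 2: 1.104. D: 0.308 < 1.104 → exclude; stop.
Optimal diet: A, E — 2 of 3 types.

2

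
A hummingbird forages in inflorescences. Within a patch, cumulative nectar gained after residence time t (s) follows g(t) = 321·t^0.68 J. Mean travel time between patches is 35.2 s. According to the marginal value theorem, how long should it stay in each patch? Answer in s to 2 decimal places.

By the marginal value theorem, leave when the instantaneous gain rate g'(t) equals the habitat-wide average g(t)/(T + t).
g'(t) = 0.68·321·t^-0.32. Setting 0.68·321·t^-0.32 = 321·t^0.68/(35.2+t) gives 0.68(35.2+t) = t, so 0.32·t = 0.68×35.2.
t* = 0.68×35.2/0.32 = 74.8 s.

74.80 s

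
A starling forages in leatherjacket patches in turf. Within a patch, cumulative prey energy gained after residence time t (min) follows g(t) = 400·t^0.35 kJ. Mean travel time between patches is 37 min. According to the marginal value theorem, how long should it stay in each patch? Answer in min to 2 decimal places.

By the marginal value theorem, leave when the instantaneous gain rate g'(t) equals the habitat-wide average g(t)/(T + t).
g'(t) = 0.35·400·t^-0.65. Setting 0.35·400·t^-0.65 = 400·t^0.35/(37+t) gives 0.35(37+t) = t, so 0.65·t = 0.35×37.
t* = 0.35×37/0.65 = 19.92 min.

19.92 min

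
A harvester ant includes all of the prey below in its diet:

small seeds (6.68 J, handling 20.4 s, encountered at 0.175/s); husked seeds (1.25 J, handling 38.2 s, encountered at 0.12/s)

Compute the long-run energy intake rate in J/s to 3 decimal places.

R = (0.175×6.68 + 0.12×1.25) / (1 + 0.175×20.4 + 0.12×38.2) = 1.319/9.154 = 0.1441 J/s.

0.144 J/s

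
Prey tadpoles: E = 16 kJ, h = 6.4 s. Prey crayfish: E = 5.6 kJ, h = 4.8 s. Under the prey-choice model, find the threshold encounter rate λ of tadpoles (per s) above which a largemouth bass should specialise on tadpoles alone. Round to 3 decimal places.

0.137 per s

The zero-one rule: include crayfish iff E₂/h₂ > λE₁/(1+λh₁). Equality gives the switch point.
λE₁h₂ = E₂ + λE₂h₁ ⇒ λ = E₂/(E₁h₂ − E₂h₁) = 5.6/(76.8 − 35.84) = 0.1367 per s.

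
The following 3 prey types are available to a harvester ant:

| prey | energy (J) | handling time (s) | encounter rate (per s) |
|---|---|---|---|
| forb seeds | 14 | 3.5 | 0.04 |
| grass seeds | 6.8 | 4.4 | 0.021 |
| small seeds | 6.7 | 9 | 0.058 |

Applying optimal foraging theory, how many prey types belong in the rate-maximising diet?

3

E/h in descending order: forb seeds 4, grass seeds 1.55, small seeds 0.744 J/s. The optimal diet is the largest prefix of this list for which every included type satisfies E_i/h_i > R on the types above it.
Rate on top 1: 0.4912. grass seeds: 1.55 > 0.4912 → include.
Rate on top 2: 0.5703. small seeds: 0.744 > 0.5703 → include.
Optimal diet: forb seeds, grass seeds, small seeds — 3 of 3 types.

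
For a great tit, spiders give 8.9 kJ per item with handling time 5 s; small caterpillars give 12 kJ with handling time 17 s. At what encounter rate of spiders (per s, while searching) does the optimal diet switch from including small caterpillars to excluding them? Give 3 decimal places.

Drop small caterpillars once their profitability E₂/h₂ falls below the rate achievable on spiders alone: E₂/h₂ = λE₁/(1 + λh₁).
Solve for λ: λE₁h₂ = E₂(1 + λh₁) → λ(E₁h₂ − E₂h₁) = E₂ → λ = E₂/(E₁h₂ − E₂h₁).
λ = 12/(8.9×17 − 12×5) = 12/91.3 = 0.1314 per s.

0.131 per s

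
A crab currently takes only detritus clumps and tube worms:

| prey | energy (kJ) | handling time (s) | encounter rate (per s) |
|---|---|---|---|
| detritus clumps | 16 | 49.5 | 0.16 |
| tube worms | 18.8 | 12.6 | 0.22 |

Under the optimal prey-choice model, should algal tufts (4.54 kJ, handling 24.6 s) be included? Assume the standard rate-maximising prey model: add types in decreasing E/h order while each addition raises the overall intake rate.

No

Intake rate on the current diet: R = (0.16×16 + 0.22×18.8) / (1 + 0.16×49.5 + 0.22×12.6) = 6.696/11.69 = 0.5727 kJ/s.
Profitability of algal tufts: 4.54/24.6 = 0.1846 kJ/s.
Since 0.1846 < R, time spent handling algal tufts is better spent searching.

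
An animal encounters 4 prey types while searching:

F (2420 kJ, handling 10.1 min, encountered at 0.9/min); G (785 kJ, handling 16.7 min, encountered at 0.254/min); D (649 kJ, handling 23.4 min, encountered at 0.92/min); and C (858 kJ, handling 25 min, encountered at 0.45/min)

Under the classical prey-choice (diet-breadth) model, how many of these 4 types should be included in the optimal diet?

1

Rank by E/h (kJ/min): F 240, G 47, C 34.3, D 27.7. Include each in turn until the next type's E/h falls below the running intake rate.
Rate on top 1: 215.9. G: 47 < 215.9 → exclude; stop.
Optimal diet: F — 1 of 4 types.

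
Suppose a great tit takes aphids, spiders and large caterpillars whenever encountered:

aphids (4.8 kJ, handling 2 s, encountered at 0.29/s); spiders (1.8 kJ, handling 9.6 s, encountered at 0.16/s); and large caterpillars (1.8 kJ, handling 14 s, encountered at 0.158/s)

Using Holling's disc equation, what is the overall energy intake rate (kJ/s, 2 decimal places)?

0.37 kJ/s

Energy encountered per unit search time: 0.29×4.8 + 0.16×1.8 + 0.158×1.8 = 1.964 kJ/s.
Handling time per unit search time: 0.29×2 + 0.16×9.6 + 0.158×14 = 4.328.
Rate = 1.964/(1 + 4.328) = 0.3687 kJ/s.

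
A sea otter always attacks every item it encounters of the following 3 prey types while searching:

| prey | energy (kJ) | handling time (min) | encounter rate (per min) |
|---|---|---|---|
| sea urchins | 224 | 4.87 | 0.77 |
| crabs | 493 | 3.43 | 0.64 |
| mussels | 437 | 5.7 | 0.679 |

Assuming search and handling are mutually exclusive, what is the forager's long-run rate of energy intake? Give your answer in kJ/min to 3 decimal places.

72.556 kJ/min

R = (0.77×224 + 0.64×493 + 0.679×437) / (1 + 0.77×4.87 + 0.64×3.43 + 0.679×5.7) = 784.7/10.82 = 72.56 kJ/min.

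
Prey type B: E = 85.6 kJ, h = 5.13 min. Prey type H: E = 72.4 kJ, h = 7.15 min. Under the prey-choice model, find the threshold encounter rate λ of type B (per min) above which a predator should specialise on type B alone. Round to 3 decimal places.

Drop type H once their profitability E₂/h₂ falls below the rate achievable on type B alone: E₂/h₂ = λE₁/(1 + λh₁).
Solve for λ: λE₁h₂ = E₂(1 + λh₁) → λ(E₁h₂ − E₂h₁) = E₂ → λ = E₂/(E₁h₂ − E₂h₁).
λ = 72.4/(85.6×7.15 − 72.4×5.13) = 72.4/240.6 = 0.3009 per min.

0.301 per min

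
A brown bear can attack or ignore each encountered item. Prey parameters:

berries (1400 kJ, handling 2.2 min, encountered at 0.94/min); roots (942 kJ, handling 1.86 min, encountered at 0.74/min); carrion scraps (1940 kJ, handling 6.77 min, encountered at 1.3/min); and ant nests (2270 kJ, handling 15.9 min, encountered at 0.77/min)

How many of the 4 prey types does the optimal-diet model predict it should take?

2

Profitabilities (E/h, kJ/min): berries 636, roots 506, carrion scraps 287, ant nests 143. Add prey in this order while the next type's profitability exceeds the intake rate on those already taken.
Rate on top 1: 428.9. roots: 506 > 428.9 → include.
Rate on top 2: 452.9. carrion scraps: 287 < 452.9 → exclude; stop.
Optimal diet: berries, roots — 2 of 4 types.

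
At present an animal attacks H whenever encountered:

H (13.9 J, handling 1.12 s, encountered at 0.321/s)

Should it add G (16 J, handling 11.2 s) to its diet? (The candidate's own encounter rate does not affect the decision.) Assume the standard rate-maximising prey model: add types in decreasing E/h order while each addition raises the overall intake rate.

On H alone, R = ΣλE/(1+Σλh) = 4.462/1.36 = 3.282 J/s.
G: E/h = 16/11.2 = 1.429 J/s.
Since 1.429 < R, time spent handling G is better spent searching.

No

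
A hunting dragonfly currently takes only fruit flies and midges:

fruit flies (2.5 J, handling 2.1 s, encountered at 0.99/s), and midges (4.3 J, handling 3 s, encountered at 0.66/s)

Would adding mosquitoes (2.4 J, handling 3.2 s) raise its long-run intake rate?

Intake rate on the current diet: R = (0.99×2.5 + 0.66×4.3) / (1 + 0.99×2.1 + 0.66×3) = 5.313/5.059 = 1.05 J/s.
Profitability of mosquitoes: 2.4/3.2 = 0.75 J/s.
Since 0.75 < R, time spent handling mosquitoes is better spent searching.

No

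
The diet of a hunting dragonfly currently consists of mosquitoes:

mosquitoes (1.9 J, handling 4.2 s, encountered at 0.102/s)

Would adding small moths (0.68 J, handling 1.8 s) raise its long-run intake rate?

Yes

Intake rate on the current diet: R = (0.102×1.9) / (1 + 0.102×4.2) = 0.1938/1.428 = 0.1357 J/s.
small moths: E/h = 0.68/1.8 = 0.3778 J/s.
0.3778 > 0.1357, so adding small moths raises the average — include it.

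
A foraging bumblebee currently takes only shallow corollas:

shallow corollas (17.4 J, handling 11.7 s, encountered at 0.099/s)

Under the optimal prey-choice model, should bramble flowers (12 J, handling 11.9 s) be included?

Yes

On shallow corollas alone, R = ΣλE/(1+Σλh) = 1.723/2.158 = 0.7981 J/s.
bramble flowers: E/h = 12/11.9 = 1.008 J/s.
1.008 > 0.7981, so adding bramble flowers raises the average — include it.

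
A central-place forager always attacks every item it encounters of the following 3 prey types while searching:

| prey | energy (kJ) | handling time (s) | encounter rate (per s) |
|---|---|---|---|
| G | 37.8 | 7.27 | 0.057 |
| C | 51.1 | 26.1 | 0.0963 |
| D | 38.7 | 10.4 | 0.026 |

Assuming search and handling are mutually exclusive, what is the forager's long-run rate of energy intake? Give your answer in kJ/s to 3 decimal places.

Energy encountered per unit search time: 0.057×37.8 + 0.0963×51.1 + 0.026×38.7 = 8.082 kJ/s.
Handling time per unit search time: 0.057×7.27 + 0.0963×26.1 + 0.026×10.4 = 3.198.
Rate = 8.082/(1 + 3.198) = 1.925 kJ/s.

1.925 kJ/s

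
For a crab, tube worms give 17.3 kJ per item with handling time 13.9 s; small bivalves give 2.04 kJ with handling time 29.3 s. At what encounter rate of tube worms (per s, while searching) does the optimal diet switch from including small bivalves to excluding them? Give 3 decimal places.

The zero-one rule: include small bivalves iff E₂/h₂ > λE₁/(1+λh₁). Equality gives the switch point.
λE₁h₂ = E₂ + λE₂h₁ ⇒ λ = E₂/(E₁h₂ − E₂h₁) = 2.04/(506.9 − 28.36) = 0.004263 per s.

0.004 per s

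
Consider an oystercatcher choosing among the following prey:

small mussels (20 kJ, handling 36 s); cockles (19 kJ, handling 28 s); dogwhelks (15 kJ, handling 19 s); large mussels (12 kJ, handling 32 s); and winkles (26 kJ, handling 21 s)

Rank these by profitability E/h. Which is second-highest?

dogwhelks

Profitability E/h (kJ/s): small mussels = 20/36 = 0.556, cockles = 19/28 = 0.679, dogwhelks = 15/19 = 0.789, large mussels = 12/32 = 0.375, winkles = 26/21 = 1.24.
Ranked: winkles > dogwhelks > cockles > small mussels > large mussels.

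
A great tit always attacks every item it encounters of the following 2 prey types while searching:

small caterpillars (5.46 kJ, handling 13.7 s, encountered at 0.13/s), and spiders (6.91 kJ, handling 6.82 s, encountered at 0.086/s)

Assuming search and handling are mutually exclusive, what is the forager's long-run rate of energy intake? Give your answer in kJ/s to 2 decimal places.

0.39 kJ/s

R = Σλ_iE_i / (1 + Σλ_ih_i)
Numerator: 0.13×5.46 + 0.086×6.91 = 1.304
Denominator: 1 + 0.13×13.7 + 0.086×6.82 = 3.368
R = 1.304/3.368 = 0.3872 kJ/s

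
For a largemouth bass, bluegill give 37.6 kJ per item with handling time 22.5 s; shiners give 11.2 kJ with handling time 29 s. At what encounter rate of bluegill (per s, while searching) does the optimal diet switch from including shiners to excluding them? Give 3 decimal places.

The zero-one rule: include shiners iff E₂/h₂ > λE₁/(1+λh₁). Equality gives the switch point.
λE₁h₂ = E₂ + λE₂h₁ ⇒ λ = E₂/(E₁h₂ − E₂h₁) = 11.2/(1090 − 252) = 0.01336 per s.

0.013 per s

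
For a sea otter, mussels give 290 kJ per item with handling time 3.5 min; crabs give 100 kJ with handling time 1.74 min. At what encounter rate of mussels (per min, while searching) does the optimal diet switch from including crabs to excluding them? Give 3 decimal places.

0.647 per min

The zero-one rule: include crabs iff E₂/h₂ > λE₁/(1+λh₁). Equality gives the switch point.
λE₁h₂ = E₂ + λE₂h₁ ⇒ λ = E₂/(E₁h₂ − E₂h₁) = 100/(504.6 − 350) = 0.6468 per min.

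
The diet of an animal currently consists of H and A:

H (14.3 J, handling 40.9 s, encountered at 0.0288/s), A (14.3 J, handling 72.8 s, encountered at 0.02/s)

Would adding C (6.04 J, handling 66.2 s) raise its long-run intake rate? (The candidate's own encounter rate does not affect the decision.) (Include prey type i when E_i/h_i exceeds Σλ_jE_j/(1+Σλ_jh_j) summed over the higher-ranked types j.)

No

Current rate: (0.0288×14.3 + 0.02×14.3)/(1 + 0.0288×40.9 + 0.02×72.8) = 0.192 J/s.
C: E/h = 6.04/66.2 = 0.09124 J/s.
Since 0.09124 < R, time spent handling C is better spent searching.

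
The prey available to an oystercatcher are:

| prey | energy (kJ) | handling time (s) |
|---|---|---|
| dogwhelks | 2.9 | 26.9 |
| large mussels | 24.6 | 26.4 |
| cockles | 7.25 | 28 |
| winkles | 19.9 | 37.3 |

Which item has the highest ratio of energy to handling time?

large mussels

Profitability E/h (kJ/s): dogwhelks = 2.9/26.9 = 0.108, large mussels = 24.6/26.4 = 0.932, cockles = 7.25/28 = 0.259, winkles = 19.9/37.3 = 0.534.
Ranked: large mussels > winkles > cockles > dogwhelks.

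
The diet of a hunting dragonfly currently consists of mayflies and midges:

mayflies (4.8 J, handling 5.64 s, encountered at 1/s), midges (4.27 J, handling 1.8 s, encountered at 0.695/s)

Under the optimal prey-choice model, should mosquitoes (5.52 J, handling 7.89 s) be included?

Current rate: (1×4.8 + 0.695×4.27)/(1 + 1×5.64 + 0.695×1.8) = 0.9844 J/s.
mosquitoes: E/h = 5.52/7.89 = 0.6996 J/s.
0.6996 < 0.9844, so adding mosquitoes would lower the average — exclude it.

No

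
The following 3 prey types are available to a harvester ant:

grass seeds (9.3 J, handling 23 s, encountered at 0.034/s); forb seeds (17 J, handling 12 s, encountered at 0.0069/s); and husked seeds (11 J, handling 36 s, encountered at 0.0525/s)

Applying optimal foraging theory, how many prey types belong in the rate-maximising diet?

3

Rank by E/h (J/s): forb seeds 1.42, grass seeds 0.404, husked seeds 0.306. Include each in turn until the next type's E/h falls below the running intake rate.
Rate on top 1: 0.1083. grass seeds: 0.404 > 0.1083 → include.
Rate on top 2: 0.2325. husked seeds: 0.306 > 0.2325 → include.
Optimal diet: forb seeds, grass seeds, husked seeds — 3 of 3 types.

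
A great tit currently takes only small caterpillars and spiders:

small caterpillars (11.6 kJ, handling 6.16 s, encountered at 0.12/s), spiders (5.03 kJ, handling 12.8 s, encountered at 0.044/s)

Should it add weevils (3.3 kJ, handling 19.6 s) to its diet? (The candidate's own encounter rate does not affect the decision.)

Intake rate on the current diet: R = (0.12×11.6 + 0.044×5.03) / (1 + 0.12×6.16 + 0.044×12.8) = 1.613/2.302 = 0.7007 kJ/s.
Profitability of weevils: 3.3/19.6 = 0.1684 kJ/s.
0.1684 < 0.7007, so adding weevils would lower the average — exclude it.

No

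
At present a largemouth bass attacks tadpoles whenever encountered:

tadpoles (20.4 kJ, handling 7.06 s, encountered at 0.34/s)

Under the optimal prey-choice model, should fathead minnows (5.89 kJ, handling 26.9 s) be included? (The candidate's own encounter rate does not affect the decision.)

No

Intake rate on the current diet: R = (0.34×20.4) / (1 + 0.34×7.06) = 6.936/3.4 = 2.04 kJ/s.
Profitability of fathead minnows: 5.89/26.9 = 0.219 kJ/s.
Since 0.219 < R, time spent handling fathead minnows is better spent searching.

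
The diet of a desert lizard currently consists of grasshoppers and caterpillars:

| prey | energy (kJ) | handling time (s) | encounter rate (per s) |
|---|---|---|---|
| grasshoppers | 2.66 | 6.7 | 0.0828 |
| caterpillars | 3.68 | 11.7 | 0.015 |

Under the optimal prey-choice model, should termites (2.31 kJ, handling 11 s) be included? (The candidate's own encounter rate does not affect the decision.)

Intake rate on the current diet: R = (0.0828×2.66 + 0.015×3.68) / (1 + 0.0828×6.7 + 0.015×11.7) = 0.2754/1.73 = 0.1592 kJ/s.
termites: E/h = 2.31/11 = 0.21 kJ/s.
Since 0.21 > R, including termites increases the long-run rate.

Yes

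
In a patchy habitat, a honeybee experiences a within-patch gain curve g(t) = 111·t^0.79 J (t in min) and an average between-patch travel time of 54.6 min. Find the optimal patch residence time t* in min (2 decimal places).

By the marginal value theorem, leave when the instantaneous gain rate g'(t) equals the habitat-wide average g(t)/(T + t).
g'(t) = 0.79·111·t^-0.21. Setting 0.79·111·t^-0.21 = 111·t^0.79/(54.6+t) gives 0.79(54.6+t) = t, so 0.21·t = 0.79×54.6.
t* = 0.79×54.6/0.21 = 205.4 min.

205.40 min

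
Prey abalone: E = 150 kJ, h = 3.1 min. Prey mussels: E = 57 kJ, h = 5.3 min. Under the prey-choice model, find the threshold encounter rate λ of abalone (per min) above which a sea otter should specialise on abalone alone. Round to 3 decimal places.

Drop mussels once their profitability E₂/h₂ falls below the rate achievable on abalone alone: E₂/h₂ = λE₁/(1 + λh₁).
Solve for λ: λE₁h₂ = E₂(1 + λh₁) → λ(E₁h₂ − E₂h₁) = E₂ → λ = E₂/(E₁h₂ − E₂h₁).
λ = 57/(150×5.3 − 57×3.1) = 57/618.3 = 0.09219 per min.

0.092 per min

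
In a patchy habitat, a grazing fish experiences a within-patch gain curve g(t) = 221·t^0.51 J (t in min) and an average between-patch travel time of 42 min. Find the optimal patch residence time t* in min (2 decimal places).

Optimal t* satisfies g'(t*) = g(t*)/(T + t*).
g'(t) = 0.51·221·t^-0.49. Setting 0.51·221·t^-0.49 = 221·t^0.51/(42+t) gives 0.51(42+t) = t, so 0.49·t = 0.51×42.
t* = 0.51×42/0.49 = 43.71 min.

43.71 min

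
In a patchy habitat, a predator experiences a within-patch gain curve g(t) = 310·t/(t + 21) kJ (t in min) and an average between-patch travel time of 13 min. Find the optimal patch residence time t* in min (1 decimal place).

Optimal t* satisfies g'(t*) = g(t*)/(T + t*).
g'(t) = 310·21/(t + 21)². Setting 310·21/(t+21)² = 310t/[(t+21)(13+t)] gives 21(13+t) = t(t+21), so t² = 21×13 = 273.
t* = √273 = 16.52 min.

16.5 min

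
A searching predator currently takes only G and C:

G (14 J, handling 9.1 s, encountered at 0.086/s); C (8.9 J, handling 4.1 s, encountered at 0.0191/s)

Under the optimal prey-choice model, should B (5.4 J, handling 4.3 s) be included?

On G and C alone, R = ΣλE/(1+Σλh) = 1.374/1.861 = 0.7383 J/s.
B: E/h = 5.4/4.3 = 1.256 J/s.
Since 1.256 > R, including B increases the long-run rate.

Yes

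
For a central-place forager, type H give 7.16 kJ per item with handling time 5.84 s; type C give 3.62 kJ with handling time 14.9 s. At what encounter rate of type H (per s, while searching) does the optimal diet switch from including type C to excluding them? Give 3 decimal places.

Drop type C once their profitability E₂/h₂ falls below the rate achievable on type H alone: E₂/h₂ = λE₁/(1 + λh₁).
Solve for λ: λE₁h₂ = E₂(1 + λh₁) → λ(E₁h₂ − E₂h₁) = E₂ → λ = E₂/(E₁h₂ − E₂h₁).
λ = 3.62/(7.16×14.9 − 3.62×5.84) = 3.62/85.54 = 0.04232 per s.

0.042 per s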